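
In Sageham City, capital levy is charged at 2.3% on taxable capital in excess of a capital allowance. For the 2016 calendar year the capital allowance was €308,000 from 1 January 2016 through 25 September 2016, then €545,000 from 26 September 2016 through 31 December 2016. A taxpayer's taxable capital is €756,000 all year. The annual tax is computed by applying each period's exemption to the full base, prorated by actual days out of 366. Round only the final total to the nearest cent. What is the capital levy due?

€8,859.34

1 January – 25 September 2016: 269 days, exemption €308,000 → (€756,000 − €308,000) × 2.3% × 269/366 = €7,573.1585
26 September – 31 December 2016: 97 days, exemption €545,000 → (€756,000 − €545,000) × 2.3% × 97/366 = €1,286.1776
Total = €8,859.3361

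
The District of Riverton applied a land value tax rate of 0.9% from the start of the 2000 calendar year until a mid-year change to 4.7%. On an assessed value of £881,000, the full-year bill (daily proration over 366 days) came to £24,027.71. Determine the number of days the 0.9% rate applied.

190 days

Let d = days at the first rate; then 366 − d days at the second rate.
£881,000 × [0.9%·d + 4.7%·(366−d)] / 366 = £24,027.71
Solving gives d = 190, so the new rate took effect on July 9, 2000.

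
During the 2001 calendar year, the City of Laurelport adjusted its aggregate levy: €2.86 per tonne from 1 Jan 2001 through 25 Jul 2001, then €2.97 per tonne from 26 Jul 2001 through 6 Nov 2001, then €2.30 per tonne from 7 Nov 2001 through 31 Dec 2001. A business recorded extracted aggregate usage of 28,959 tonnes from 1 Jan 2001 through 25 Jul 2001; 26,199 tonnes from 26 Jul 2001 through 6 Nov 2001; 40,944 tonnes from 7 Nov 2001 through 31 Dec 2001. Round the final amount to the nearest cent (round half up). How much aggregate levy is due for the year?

1 Jan – 25 Jul 2001: 28,959 tonnes at €2.86/tonne → €82,822.74
26 Jul – 6 Nov 2001: 26,199 tonnes at €2.97/tonne → €77,811.03
7 Nov – 31 Dec 2001: 40,944 tonnes at €2.30/tonne → €94,171.20

€254,804.97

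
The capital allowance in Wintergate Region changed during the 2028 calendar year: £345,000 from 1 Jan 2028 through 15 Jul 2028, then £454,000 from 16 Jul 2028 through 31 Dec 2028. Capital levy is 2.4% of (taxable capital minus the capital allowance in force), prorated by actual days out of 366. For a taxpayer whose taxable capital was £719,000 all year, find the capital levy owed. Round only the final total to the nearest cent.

1 Jan – 15 Jul 2028: 197 days, exemption £345,000 → (£719,000 − £345,000) × 2.4% × 197/366 = £4,831.3443
16 Jul – 31 Dec 2028: 169 days, exemption £454,000 → (£719,000 − £454,000) × 2.4% × 169/366 = £2,936.7213
Total = £7,768.0656

£7,768.07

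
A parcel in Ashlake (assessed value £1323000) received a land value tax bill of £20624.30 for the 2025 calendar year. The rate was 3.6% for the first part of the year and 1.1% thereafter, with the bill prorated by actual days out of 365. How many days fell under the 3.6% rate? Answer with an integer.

67 days

Let d = days at the first rate; then 365 − d days at the second rate.
£1323000 × [3.6%·d + 1.1%·(365−d)] / 365 = £20624.30
Solving gives d = 67, so the new rate took effect on March 9, 2025.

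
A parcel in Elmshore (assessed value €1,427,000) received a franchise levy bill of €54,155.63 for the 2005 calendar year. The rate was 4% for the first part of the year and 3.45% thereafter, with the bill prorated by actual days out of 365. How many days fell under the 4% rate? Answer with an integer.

Let d = days at the first rate; then 365 − d days at the second rate.
€1,427,000 × [4%·d + 3.45%·(365−d)] / 365 = €54,155.63
Solving gives d = 229, so the new rate took effect on August 18, 2005.

229 days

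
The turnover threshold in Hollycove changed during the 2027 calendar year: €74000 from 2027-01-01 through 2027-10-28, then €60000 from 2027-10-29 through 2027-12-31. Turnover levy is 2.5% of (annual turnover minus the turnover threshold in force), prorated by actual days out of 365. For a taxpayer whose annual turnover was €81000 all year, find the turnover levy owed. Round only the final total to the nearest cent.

€236.37

2027-01-01 to 2027-10-28: 301 days, exemption €74000 → (€81000 − €74000) × 2.5% × 301/365 = €144.3151
2027-10-29 to 2027-12-31: 64 days, exemption €60000 → (€81000 − €60000) × 2.5% × 64/365 = €92.0548
Total = €236.3699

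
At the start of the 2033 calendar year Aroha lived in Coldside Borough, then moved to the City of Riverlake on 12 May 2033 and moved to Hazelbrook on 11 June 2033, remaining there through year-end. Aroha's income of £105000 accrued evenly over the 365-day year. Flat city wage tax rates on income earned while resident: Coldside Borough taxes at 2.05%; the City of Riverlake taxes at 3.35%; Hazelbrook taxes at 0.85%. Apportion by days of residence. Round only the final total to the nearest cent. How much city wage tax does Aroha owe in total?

Coldside Borough, 1 January – 11 May 2033: 131 days → £105000 × 2.05% × 131/365 = £772.5411
The City of Riverlake, 12 May – 10 June 2033: 30 days → £105000 × 3.35% × 30/365 = £289.1096
Hazelbrook, 11 June – 31 December 2033: 204 days → £105000 × 0.85% × 204/365 = £498.8219
Total = £1560.4726

£1560.47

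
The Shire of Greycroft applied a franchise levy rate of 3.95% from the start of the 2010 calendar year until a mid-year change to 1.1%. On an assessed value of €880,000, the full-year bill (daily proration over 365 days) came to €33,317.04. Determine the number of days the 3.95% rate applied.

Let d = days at the first rate; then 365 − d days at the second rate.
€880,000 × [3.95%·d + 1.1%·(365−d)] / 365 = €33,317.04
Solving gives d = 344, so the new rate took effect on 11 December 2010.

344 days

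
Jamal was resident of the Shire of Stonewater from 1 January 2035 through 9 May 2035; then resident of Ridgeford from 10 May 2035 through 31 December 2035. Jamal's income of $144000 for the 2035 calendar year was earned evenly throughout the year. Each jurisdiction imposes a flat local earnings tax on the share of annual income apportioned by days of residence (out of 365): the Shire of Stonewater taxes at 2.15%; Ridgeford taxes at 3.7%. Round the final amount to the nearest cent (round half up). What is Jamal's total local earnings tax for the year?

The Shire of Stonewater, 1 January – 9 May 2035: 129 days → $144000 × 2.15% × 129/365 = $1094.2027
Ridgeford, 10 May – 31 December 2035: 236 days → $144000 × 3.7% × 236/365 = $3444.9534
Total = $4539.1562

$4539.16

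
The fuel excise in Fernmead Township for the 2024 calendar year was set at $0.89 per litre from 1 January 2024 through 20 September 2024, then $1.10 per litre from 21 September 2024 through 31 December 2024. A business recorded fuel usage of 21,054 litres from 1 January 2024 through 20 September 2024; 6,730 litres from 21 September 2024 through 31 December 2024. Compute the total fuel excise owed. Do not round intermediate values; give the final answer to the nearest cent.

$26,141.06

1 January – 20 September 2024: 21,054 litres at $0.89/litre → $18,738.06
21 September – 31 December 2024: 6,730 litres at $1.10/litre → $7,403.00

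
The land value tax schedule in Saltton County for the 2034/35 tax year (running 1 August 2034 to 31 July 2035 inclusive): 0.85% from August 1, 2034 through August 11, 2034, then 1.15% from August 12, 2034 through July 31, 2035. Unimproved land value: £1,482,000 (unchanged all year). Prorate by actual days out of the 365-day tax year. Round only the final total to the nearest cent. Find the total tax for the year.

August 1 – August 11, 2034: 11 days at 0.85% → £1,482,000 × 0.85% × 11/365 = £379.6356
August 12, 2034 – July 31, 2035: 354 days at 1.15% → £1,482,000 × 1.15% × 354/365 = £16,529.3753
Total = £16,909.0110

£16,909.01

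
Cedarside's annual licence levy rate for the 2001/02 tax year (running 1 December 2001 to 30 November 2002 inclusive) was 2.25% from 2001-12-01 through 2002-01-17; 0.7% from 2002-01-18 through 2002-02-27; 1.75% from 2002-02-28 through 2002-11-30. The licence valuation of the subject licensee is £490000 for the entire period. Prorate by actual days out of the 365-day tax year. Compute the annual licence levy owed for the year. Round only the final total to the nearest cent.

2001-12-01 to 2002-01-17: 48 days at 2.25% → £490000 × 2.25% × 48/365 = £1449.8630
2002-01-18 to 2002-02-27: 41 days at 0.7% → £490000 × 0.7% × 41/365 = £385.2877
2002-02-28 to 2002-11-30: 276 days at 1.75% → £490000 × 1.75% × 276/365 = £6484.1096
Total = £8319.2603

£8319.26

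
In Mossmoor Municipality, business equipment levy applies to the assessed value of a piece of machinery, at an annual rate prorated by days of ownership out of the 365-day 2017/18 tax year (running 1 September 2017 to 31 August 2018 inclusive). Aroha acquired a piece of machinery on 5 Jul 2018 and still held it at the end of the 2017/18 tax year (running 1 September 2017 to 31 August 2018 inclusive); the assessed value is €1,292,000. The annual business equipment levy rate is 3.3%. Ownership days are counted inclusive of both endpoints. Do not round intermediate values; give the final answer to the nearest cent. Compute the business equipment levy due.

Days held (5 Jul – 31 Aug 2018): 58 out of 365
Tax = €1,292,000 × 3.3% × 58/365 = €6,775.0356

€6,775.04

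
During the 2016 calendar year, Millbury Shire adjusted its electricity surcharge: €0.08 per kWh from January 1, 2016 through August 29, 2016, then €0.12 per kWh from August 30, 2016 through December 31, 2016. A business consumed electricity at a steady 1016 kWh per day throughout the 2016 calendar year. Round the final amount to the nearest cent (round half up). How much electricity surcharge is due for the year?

€34,787.84

January 1 – August 29, 2016: 242 days × 1016 kWh/day = 245,872 kWh at €0.08/kWh → €19,669.76
August 30 – December 31, 2016: 124 days × 1016 kWh/day = 125,984 kWh at €0.12/kWh → €15,118.08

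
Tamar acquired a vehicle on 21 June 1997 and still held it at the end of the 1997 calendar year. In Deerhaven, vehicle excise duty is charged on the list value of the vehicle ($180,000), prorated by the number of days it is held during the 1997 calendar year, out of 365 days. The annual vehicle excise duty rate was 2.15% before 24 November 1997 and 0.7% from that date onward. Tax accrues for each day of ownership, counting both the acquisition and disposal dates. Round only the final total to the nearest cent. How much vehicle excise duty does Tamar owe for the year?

21 June – 23 November 1997: 156 days at 2.15% → $180,000 × 2.15% × 156/365 = $1,654.0274
24 November – 31 December 1997: 38 days at 0.7% → $180,000 × 0.7% × 38/365 = $131.1781
Total = $1,785.2055

$1,785.21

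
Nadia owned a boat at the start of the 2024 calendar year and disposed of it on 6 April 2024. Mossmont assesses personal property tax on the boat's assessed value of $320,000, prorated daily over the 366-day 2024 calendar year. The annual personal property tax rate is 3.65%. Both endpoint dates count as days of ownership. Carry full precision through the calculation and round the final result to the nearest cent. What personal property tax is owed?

$3,095.52

Days held (1 January – 6 April 2024): 97 out of 366
Tax = $320,000 × 3.65% × 97/366 = $3,095.5191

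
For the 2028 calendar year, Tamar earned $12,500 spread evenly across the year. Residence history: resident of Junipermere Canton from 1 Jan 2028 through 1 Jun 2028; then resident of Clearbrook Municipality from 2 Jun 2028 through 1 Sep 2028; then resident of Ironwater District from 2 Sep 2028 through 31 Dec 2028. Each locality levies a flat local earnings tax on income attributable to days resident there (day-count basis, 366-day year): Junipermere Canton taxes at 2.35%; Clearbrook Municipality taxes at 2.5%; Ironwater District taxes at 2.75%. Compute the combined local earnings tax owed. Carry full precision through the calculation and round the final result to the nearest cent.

Junipermere Canton, 1 Jan – 1 Jun 2028: 153 days → $12,500 × 2.35% × 153/366 = $122.7971
Clearbrook Municipality, 2 Jun – 1 Sep 2028: 92 days → $12,500 × 2.5% × 92/366 = $78.5519
Ironwater District, 2 Sep – 31 Dec 2028: 121 days → $12,500 × 2.75% × 121/366 = $113.6441
Total = $314.9932

$314.99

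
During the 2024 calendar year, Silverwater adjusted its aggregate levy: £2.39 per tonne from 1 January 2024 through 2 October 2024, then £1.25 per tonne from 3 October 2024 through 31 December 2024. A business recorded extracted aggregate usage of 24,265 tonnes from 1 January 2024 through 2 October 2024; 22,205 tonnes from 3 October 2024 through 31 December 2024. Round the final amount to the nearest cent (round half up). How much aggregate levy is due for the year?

1 January – 2 October 2024: 24,265 tonnes at £2.39/tonne → £57,993.35
3 October – 31 December 2024: 22,205 tonnes at £1.25/tonne → £27,756.25

£85,749.60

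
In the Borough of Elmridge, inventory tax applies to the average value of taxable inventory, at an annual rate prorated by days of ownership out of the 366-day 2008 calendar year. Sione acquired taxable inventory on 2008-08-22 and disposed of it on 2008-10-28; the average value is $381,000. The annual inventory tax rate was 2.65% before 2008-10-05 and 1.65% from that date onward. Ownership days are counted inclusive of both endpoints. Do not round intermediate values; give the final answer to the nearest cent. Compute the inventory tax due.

2008-08-22 to 2008-10-04: 44 days at 2.65% → $381,000 × 2.65% × 44/366 = $1,213.7869
2008-10-05 to 2008-10-28: 24 days at 1.65% → $381,000 × 1.65% × 24/366 = $412.2295
Total = $1,626.0164

$1,626.02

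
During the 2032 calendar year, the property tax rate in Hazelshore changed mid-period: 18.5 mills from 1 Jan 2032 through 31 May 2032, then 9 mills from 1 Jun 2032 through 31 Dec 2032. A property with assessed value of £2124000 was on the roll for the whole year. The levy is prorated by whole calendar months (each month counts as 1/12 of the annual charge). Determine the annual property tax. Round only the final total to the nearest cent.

£27523.50

1 Jan – 31 May 2032: 5 months at 18.5 mills → £2124000 × 1.85% × 5/12 = £16372.5000
1 Jun – 31 Dec 2032: 7 months at 9 mills → £2124000 × 0.9% × 7/12 = £11151.0000
Total = £27523.5000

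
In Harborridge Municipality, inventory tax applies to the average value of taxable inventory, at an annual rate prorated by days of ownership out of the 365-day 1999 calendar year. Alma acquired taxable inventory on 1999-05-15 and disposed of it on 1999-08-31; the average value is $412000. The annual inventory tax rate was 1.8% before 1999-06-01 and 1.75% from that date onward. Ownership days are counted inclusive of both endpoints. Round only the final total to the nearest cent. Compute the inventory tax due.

$2162.72

1999-05-15 to 1999-05-31: 17 days at 1.8% → $412000 × 1.8% × 17/365 = $345.4027
1999-06-01 to 1999-08-31: 92 days at 1.75% → $412000 × 1.75% × 92/365 = $1817.3151
Total = $2162.7178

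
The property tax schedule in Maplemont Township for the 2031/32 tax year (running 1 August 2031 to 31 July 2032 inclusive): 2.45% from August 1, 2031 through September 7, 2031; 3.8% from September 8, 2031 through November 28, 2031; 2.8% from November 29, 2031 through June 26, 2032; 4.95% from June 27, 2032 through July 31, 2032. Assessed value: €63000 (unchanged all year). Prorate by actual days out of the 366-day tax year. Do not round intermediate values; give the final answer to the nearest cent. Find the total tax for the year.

€2011.78

August 1 – September 7, 2031: 38 days at 2.45% → €63000 × 2.45% × 38/366 = €160.2541
September 8 – November 28, 2031: 82 days at 3.8% → €63000 × 3.8% × 82/366 = €536.3607
November 29, 2031 – June 26, 2032: 211 days at 2.8% → €63000 × 2.8% × 211/366 = €1016.9508
June 27 – July 31, 2032: 35 days at 4.95% → €63000 × 4.95% × 35/366 = €298.2172
Total = €2011.7828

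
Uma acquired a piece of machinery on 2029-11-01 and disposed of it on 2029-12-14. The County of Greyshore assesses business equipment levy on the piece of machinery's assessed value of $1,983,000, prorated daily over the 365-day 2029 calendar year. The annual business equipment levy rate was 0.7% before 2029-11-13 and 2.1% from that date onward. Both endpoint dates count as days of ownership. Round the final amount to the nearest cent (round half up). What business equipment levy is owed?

$4,107.25

2029-11-01 to 2029-11-12: 12 days at 0.7% → $1,983,000 × 0.7% × 12/365 = $456.3616
2029-11-13 to 2029-12-14: 32 days at 2.1% → $1,983,000 × 2.1% × 32/365 = $3,650.8932
Total = $4,107.2548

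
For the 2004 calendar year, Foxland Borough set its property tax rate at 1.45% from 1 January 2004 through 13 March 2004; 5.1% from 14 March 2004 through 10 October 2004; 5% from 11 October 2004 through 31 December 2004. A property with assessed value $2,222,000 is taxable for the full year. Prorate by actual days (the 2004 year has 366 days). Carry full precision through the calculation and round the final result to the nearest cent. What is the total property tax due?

$96,647.89

1 January – 13 March 2004: 73 days at 1.45% → $2,222,000 × 1.45% × 73/366 = $6,426.1940
14 March – 10 October 2004: 211 days at 5.1% → $2,222,000 × 5.1% × 211/366 = $65,330.4426
11 October – 31 December 2004: 82 days at 5% → $2,222,000 × 5% × 82/366 = $24,891.2568
Total = $96,647.8934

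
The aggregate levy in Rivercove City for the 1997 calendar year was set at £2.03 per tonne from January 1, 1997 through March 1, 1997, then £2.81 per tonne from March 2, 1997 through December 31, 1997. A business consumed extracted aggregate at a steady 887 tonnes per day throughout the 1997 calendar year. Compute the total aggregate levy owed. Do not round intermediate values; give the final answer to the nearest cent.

January 1 – March 1, 1997: 60 days × 887 tonnes/day = 53,220 tonnes at £2.03/tonne → £108,036.60
March 2 – December 31, 1997: 305 days × 887 tonnes/day = 270,535 tonnes at £2.81/tonne → £760,203.35

£868,239.95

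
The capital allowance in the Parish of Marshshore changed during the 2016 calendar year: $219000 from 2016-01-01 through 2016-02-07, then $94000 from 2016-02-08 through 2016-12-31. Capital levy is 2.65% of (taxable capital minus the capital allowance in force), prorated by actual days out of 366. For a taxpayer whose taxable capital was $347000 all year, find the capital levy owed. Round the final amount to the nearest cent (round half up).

$6360.58

2016-01-01 to 2016-02-07: 38 days, exemption $219000 → ($347000 − $219000) × 2.65% × 38/366 = $352.1749
2016-02-08 to 2016-12-31: 328 days, exemption $94000 → ($347000 − $94000) × 2.65% × 328/366 = $6008.4044
Total = $6360.5792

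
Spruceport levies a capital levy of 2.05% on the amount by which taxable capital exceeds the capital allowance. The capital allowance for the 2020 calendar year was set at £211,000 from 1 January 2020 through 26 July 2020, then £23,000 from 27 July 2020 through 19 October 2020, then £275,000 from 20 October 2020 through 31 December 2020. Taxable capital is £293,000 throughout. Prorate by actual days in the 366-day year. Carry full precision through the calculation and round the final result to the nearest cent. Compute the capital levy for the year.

£2,314.37

1 January – 26 July 2020: 208 days, exemption £211,000 → (£293,000 − £211,000) × 2.05% × 208/366 = £955.3224
27 July – 19 October 2020: 85 days, exemption £23,000 → (£293,000 − £23,000) × 2.05% × 85/366 = £1,285.4508
20 October – 31 December 2020: 73 days, exemption £275,000 → (£293,000 − £275,000) × 2.05% × 73/366 = £73.5984
Total = £2,314.3716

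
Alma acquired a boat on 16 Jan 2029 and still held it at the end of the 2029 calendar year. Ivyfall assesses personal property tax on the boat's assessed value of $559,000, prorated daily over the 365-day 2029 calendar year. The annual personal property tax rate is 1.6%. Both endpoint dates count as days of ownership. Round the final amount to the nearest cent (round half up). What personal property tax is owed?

$8,576.44

Days held (16 Jan – 31 Dec 2029): 350 out of 365
Tax = $559,000 × 1.6% × 350/365 = $8,576.4384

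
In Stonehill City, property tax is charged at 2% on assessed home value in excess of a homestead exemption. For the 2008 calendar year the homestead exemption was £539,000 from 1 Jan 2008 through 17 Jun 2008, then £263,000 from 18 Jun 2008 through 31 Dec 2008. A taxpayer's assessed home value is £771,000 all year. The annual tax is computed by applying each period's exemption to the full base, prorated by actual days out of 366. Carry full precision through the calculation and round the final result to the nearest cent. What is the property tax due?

1 Jan – 17 Jun 2008: 169 days, exemption £539,000 → (£771,000 − £539,000) × 2% × 169/366 = £2,142.5137
18 Jun – 31 Dec 2008: 197 days, exemption £263,000 → (£771,000 − £263,000) × 2% × 197/366 = £5,468.6339
Total = £7,611.1475

£7,611.15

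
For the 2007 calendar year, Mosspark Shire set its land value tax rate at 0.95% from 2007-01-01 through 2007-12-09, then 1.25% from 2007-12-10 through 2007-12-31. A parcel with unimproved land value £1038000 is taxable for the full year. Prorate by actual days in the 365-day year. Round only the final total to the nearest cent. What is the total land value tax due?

2007-01-01 to 2007-12-09: 343 days at 0.95% → £1038000 × 0.95% × 343/365 = £9266.6384
2007-12-10 to 2007-12-31: 22 days at 1.25% → £1038000 × 1.25% × 22/365 = £782.0548
Total = £10048.6932

£10048.69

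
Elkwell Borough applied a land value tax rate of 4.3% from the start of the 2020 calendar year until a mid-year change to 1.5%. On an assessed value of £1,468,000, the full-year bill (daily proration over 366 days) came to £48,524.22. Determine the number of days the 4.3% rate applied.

236 days

Let d = days at the first rate; then 366 − d days at the second rate.
£1,468,000 × [4.3%·d + 1.5%·(366−d)] / 366 = £48,524.22
Solving gives d = 236, so the new rate took effect on 24 Aug 2020.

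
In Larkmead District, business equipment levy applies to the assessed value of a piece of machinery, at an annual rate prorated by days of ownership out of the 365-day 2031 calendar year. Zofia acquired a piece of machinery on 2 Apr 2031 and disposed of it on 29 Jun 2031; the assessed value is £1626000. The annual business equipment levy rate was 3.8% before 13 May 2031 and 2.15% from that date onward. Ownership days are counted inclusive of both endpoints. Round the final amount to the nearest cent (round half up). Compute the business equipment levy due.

£11537.92

2 Apr – 12 May 2031: 41 days at 3.8% → £1626000 × 3.8% × 41/365 = £6940.5699
13 May – 29 Jun 2031: 48 days at 2.15% → £1626000 × 2.15% × 48/365 = £4597.3479
Total = £11537.9178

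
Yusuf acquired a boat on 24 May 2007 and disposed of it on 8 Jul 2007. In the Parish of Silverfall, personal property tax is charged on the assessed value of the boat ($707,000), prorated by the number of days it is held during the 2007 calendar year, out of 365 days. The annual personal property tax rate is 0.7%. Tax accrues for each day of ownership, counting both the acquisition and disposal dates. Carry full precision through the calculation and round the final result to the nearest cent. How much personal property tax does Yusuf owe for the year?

Days held (24 May – 8 Jul 2007): 46 out of 365
Tax = $707,000 × 0.7% × 46/365 = $623.7096

$623.71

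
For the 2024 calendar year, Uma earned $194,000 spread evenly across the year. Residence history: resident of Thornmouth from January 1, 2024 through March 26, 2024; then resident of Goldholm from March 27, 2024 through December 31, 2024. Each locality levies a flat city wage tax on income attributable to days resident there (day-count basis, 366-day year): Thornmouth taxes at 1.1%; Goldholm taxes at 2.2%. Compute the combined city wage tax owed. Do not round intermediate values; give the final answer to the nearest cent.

$3,766.57

Thornmouth, January 1 – March 26, 2024: 86 days → $194,000 × 1.1% × 86/366 = $501.4317
Goldholm, March 27 – December 31, 2024: 280 days → $194,000 × 2.2% × 280/366 = $3,265.1366
Total = $3,766.5683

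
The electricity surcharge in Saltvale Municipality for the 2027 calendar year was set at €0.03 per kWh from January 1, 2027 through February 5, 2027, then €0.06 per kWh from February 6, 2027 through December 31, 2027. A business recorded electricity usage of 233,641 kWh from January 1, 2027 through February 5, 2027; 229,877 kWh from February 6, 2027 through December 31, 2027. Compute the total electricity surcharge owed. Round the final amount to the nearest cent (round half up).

€20801.85

January 1 – February 5, 2027: 233,641 kWh at €0.03/kWh → €7009.23
February 6 – December 31, 2027: 229,877 kWh at €0.06/kWh → €13792.62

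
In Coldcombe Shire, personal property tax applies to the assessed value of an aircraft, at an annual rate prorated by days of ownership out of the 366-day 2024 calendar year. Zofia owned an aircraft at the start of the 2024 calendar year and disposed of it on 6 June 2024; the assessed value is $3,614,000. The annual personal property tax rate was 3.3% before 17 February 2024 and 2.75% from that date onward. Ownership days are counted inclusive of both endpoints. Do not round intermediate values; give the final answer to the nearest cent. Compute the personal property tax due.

1 January – 16 February 2024: 47 days at 3.3% → $3,614,000 × 3.3% × 47/366 = $15,315.0656
17 February – 6 June 2024: 111 days at 2.75% → $3,614,000 × 2.75% × 111/366 = $30,141.3525
Total = $45,456.4180

$45,456.42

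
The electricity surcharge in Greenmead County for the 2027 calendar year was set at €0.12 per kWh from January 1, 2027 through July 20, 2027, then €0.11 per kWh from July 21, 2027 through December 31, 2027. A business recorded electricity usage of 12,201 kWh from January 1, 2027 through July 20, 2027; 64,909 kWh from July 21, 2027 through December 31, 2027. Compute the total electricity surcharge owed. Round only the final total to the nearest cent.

€8,604.11

January 1 – July 20, 2027: 12,201 kWh at €0.12/kWh → €1,464.12
July 21 – December 31, 2027: 64,909 kWh at €0.11/kWh → €7,139.99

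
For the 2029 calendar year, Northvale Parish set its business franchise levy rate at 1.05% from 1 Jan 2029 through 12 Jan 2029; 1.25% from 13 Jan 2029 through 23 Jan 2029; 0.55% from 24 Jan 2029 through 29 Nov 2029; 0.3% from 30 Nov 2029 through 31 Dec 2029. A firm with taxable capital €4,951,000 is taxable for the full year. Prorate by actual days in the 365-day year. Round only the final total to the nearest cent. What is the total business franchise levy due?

€28,003.67

1 Jan – 12 Jan 2029: 12 days at 1.05% → €4,951,000 × 1.05% × 12/365 = €1,709.1123
13 Jan – 23 Jan 2029: 11 days at 1.25% → €4,951,000 × 1.25% × 11/365 = €1,865.1027
24 Jan – 29 Nov 2029: 310 days at 0.55% → €4,951,000 × 0.55% × 310/365 = €23,127.2740
30 Nov – 31 Dec 2029: 32 days at 0.3% → €4,951,000 × 0.3% × 32/365 = €1,302.1808
Total = €28,003.6699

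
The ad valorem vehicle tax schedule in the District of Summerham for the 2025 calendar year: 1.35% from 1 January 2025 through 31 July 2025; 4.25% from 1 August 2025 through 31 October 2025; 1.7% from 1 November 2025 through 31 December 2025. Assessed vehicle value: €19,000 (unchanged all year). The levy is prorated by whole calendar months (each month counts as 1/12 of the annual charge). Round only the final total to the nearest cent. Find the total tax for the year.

€405.33

1 January – 31 July 2025: 7 months at 1.35% → €19,000 × 1.35% × 7/12 = €149.6250
1 August – 31 October 2025: 3 months at 4.25% → €19,000 × 4.25% × 3/12 = €201.8750
1 November – 31 December 2025: 2 months at 1.7% → €19,000 × 1.7% × 2/12 = €53.8333
Total = €405.3333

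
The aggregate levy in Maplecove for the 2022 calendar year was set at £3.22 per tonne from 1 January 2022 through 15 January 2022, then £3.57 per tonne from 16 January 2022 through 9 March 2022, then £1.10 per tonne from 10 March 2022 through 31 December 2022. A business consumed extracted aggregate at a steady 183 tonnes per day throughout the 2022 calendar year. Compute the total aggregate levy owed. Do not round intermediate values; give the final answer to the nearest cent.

£103,250.43

1 January – 15 January 2022: 15 days × 183 tonnes/day = 2,745 tonnes at £3.22/tonne → £8,838.90
16 January – 9 March 2022: 53 days × 183 tonnes/day = 9,699 tonnes at £3.57/tonne → £34,625.43
10 March – 31 December 2022: 297 days × 183 tonnes/day = 54,351 tonnes at £1.10/tonne → £59,786.10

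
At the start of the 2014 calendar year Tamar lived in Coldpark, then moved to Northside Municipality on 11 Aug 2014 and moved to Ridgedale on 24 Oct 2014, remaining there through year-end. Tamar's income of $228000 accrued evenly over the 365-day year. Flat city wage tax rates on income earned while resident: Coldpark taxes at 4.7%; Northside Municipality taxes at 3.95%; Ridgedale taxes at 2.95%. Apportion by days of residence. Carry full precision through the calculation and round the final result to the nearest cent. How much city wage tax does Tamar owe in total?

Coldpark, 1 Jan – 10 Aug 2014: 222 days → $228000 × 4.7% × 222/365 = $6517.6767
Northside Municipality, 11 Aug – 23 Oct 2014: 74 days → $228000 × 3.95% × 74/365 = $1825.8740
Ridgedale, 24 Oct – 31 Dec 2014: 69 days → $228000 × 2.95% × 69/365 = $1271.4904
Total = $9615.0411

$9615.04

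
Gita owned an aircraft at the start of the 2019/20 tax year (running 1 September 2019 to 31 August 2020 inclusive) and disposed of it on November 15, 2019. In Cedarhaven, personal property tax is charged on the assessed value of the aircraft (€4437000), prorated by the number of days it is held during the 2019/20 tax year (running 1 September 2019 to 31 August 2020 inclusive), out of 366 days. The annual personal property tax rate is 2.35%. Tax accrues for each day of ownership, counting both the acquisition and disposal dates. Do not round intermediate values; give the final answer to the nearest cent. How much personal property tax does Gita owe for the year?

Days held (September 1 – November 15, 2019): 76 out of 366
Tax = €4437000 × 2.35% × 76/366 = €21651.5902

€21651.59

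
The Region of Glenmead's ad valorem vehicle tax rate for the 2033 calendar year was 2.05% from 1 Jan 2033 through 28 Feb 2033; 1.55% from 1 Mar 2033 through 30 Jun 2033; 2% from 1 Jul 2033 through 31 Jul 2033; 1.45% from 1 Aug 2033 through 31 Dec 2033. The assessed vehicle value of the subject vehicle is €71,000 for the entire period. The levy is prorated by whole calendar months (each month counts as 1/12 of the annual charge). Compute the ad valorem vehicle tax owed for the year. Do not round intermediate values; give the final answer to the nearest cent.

1 Jan – 28 Feb 2033: 2 months at 2.05% → €71,000 × 2.05% × 2/12 = €242.5833
1 Mar – 30 Jun 2033: 4 months at 1.55% → €71,000 × 1.55% × 4/12 = €366.8333
1 Jul – 31 Jul 2033: 1 month at 2% → €71,000 × 2% × 1/12 = €118.3333
1 Aug – 31 Dec 2033: 5 months at 1.45% → €71,000 × 1.45% × 5/12 = €428.9583
Total = €1,156.7083

€1,156.71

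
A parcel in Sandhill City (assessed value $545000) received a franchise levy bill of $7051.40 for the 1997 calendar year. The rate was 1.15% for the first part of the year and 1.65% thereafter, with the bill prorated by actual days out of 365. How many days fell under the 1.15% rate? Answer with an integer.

260 days

Let d = days at the first rate; then 365 − d days at the second rate.
$545000 × [1.15%·d + 1.65%·(365−d)] / 365 = $7051.40
Solving gives d = 260, so the new rate took effect on 18 September 1997.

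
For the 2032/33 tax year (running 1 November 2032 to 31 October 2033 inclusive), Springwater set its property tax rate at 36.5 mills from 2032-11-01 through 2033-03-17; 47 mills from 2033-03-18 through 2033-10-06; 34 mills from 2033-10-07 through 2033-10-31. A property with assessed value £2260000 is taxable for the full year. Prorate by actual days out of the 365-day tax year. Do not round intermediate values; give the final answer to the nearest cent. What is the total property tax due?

2032-11-01 to 2033-03-17: 137 days at 36.5 mills → £2260000 × 3.65% × 137/365 = £30962.0000
2033-03-18 to 2033-10-06: 203 days at 47 mills → £2260000 × 4.7% × 203/365 = £59075.7808
2033-10-07 to 2033-10-31: 25 days at 34 mills → £2260000 × 3.4% × 25/365 = £5263.0137
Total = £95300.7945

£95300.79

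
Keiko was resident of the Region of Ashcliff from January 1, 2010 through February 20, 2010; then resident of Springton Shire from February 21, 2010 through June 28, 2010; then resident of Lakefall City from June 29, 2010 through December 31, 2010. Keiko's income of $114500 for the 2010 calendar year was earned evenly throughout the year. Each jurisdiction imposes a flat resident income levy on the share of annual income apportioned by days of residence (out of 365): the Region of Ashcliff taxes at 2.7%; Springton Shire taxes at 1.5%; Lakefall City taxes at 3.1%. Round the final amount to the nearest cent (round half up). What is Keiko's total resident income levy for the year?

The Region of Ashcliff, January 1 – February 20, 2010: 51 days → $114500 × 2.7% × 51/365 = $431.9630
Springton Shire, February 21 – June 28, 2010: 128 days → $114500 × 1.5% × 128/365 = $602.3014
Lakefall City, June 29 – December 31, 2010: 186 days → $114500 × 3.1% × 186/365 = $1808.7863
Total = $2843.0507

$2843.05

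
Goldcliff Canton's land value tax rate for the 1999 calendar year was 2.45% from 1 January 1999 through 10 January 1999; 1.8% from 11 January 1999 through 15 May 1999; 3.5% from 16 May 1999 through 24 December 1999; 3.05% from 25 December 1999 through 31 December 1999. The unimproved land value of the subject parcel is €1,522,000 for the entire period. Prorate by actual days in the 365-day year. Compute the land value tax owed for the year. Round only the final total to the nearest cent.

1 January – 10 January 1999: 10 days at 2.45% → €1,522,000 × 2.45% × 10/365 = €1,021.6164
11 January – 15 May 1999: 125 days at 1.8% → €1,522,000 × 1.8% × 125/365 = €9,382.1918
16 May – 24 December 1999: 223 days at 3.5% → €1,522,000 × 3.5% × 223/365 = €32,545.7808
25 December – 31 December 1999: 7 days at 3.05% → €1,522,000 × 3.05% × 7/365 = €890.2658
Total = €43,839.8548

€43,839.85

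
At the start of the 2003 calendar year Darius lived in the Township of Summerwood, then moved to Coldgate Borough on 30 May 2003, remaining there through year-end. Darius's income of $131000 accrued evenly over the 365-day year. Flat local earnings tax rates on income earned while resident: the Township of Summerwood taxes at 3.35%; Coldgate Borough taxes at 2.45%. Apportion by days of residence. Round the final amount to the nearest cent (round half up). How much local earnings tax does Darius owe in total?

The Township of Summerwood, 1 January – 29 May 2003: 149 days → $131000 × 3.35% × 149/365 = $1791.4699
Coldgate Borough, 30 May – 31 December 2003: 216 days → $131000 × 2.45% × 216/365 = $1899.3205
Total = $3690.7904

$3690.79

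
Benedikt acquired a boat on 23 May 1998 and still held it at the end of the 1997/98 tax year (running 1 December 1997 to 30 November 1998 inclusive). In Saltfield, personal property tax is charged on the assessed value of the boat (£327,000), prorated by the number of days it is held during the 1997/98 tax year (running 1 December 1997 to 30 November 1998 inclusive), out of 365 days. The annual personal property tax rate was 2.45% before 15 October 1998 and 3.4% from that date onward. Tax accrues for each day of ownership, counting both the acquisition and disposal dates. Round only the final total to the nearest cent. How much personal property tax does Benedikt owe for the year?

23 May – 14 October 1998: 145 days at 2.45% → £327,000 × 2.45% × 145/365 = £3,182.6507
15 October – 30 November 1998: 47 days at 3.4% → £327,000 × 3.4% × 47/365 = £1,431.6329
Total = £4,614.2836

£4,614.28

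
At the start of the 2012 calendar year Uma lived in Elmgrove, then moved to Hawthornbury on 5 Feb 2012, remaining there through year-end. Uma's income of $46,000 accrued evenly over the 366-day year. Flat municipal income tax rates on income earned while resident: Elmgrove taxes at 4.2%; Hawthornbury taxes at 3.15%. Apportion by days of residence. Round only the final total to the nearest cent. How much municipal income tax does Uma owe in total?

Elmgrove, 1 Jan – 4 Feb 2012: 35 days → $46,000 × 4.2% × 35/366 = $184.7541
Hawthornbury, 5 Feb – 31 Dec 2012: 331 days → $46,000 × 3.15% × 331/366 = $1,310.4344
Total = $1,495.1885

$1,495.19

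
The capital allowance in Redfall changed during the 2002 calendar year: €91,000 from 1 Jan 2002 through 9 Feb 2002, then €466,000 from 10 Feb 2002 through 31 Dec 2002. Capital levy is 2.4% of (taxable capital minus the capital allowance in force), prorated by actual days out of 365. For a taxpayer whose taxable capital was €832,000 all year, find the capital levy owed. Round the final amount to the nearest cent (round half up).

€9,770.30

1 Jan – 9 Feb 2002: 40 days, exemption €91,000 → (€832,000 − €91,000) × 2.4% × 40/365 = €1,948.9315
10 Feb – 31 Dec 2002: 325 days, exemption €466,000 → (€832,000 − €466,000) × 2.4% × 325/365 = €7,821.3699
Total = €9,770.3014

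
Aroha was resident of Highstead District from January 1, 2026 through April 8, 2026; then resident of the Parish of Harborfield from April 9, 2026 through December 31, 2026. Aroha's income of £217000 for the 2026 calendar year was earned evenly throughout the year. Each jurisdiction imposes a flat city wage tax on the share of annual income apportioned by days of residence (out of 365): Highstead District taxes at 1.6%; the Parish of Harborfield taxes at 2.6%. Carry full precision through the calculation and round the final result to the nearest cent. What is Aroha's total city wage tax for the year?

Highstead District, January 1 – April 8, 2026: 98 days → £217000 × 1.6% × 98/365 = £932.2082
The Parish of Harborfield, April 9 – December 31, 2026: 267 days → £217000 × 2.6% × 267/365 = £4127.1616
Total = £5059.3699

£5059.37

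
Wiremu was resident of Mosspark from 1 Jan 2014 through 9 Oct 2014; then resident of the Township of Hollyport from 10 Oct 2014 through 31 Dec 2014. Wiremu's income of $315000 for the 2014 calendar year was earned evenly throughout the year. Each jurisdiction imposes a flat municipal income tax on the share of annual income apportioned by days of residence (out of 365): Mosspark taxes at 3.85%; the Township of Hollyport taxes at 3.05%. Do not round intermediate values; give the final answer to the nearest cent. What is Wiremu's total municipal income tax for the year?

$11554.46

Mosspark, 1 Jan – 9 Oct 2014: 282 days → $315000 × 3.85% × 282/365 = $9369.7397
The Township of Hollyport, 10 Oct – 31 Dec 2014: 83 days → $315000 × 3.05% × 83/365 = $2184.7192
Total = $11554.4589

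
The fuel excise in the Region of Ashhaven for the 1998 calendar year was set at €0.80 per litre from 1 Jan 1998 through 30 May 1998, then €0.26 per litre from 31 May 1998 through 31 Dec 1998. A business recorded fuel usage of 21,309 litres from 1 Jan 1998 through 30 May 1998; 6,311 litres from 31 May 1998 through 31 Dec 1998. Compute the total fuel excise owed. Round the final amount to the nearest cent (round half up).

1 Jan – 30 May 1998: 21,309 litres at €0.80/litre → €17,047.20
31 May – 31 Dec 1998: 6,311 litres at €0.26/litre → €1,640.86

€18,688.06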